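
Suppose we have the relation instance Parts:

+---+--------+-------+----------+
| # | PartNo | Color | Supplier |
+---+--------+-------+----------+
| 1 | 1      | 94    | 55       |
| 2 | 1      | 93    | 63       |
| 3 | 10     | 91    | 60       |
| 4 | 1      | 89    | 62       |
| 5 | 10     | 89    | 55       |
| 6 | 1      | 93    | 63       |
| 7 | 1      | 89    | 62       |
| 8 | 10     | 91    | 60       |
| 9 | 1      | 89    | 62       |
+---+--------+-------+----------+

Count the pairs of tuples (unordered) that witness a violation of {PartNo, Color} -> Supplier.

0

(PartNo=1, Color=93): all 2 rows agree on Supplier — 0 pairs.
(PartNo=10, Color=91): all 2 rows agree on Supplier — 0 pairs.
(PartNo=1, Color=89): all 3 rows agree on Supplier — 0 pairs.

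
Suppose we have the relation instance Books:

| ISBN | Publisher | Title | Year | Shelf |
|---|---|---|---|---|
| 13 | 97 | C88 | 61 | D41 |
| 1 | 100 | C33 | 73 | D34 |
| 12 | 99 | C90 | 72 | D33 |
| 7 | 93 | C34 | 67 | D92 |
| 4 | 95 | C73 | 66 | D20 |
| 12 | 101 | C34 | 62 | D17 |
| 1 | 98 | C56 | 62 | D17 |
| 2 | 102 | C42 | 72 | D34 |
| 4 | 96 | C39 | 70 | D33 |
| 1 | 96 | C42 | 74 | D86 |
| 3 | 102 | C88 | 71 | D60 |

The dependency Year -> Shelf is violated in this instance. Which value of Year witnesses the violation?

Year=61: 1 row → Shelf = D41 ✓
Year=73: 1 row → Shelf = D34 ✓
Year=72: 2 rows → Shelf takes values {D33, D34} — violation
Year=67: 1 row → Shelf = D92 ✓
Year=66: 1 row → Shelf = D20 ✓
Year=62: 2 rows → Shelf = D17, D17 ✓
Year=70: 1 row → Shelf = D33 ✓
Year=74: 1 row → Shelf = D86 ✓
Year=71: 1 row → Shelf = D60 ✓
The only Year value with inconsistent Shelf is Year=72.

72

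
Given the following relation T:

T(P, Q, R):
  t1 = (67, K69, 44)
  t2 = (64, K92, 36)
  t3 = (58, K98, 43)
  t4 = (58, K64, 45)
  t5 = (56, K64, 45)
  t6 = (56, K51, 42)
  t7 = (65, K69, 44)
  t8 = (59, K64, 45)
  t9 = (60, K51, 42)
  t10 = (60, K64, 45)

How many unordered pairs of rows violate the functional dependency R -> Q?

0

R=44: all 2 rows agree on Q — 0 pairs.
R=45: all 4 rows agree on Q — 0 pairs.
R=42: all 2 rows agree on Q — 0 pairs.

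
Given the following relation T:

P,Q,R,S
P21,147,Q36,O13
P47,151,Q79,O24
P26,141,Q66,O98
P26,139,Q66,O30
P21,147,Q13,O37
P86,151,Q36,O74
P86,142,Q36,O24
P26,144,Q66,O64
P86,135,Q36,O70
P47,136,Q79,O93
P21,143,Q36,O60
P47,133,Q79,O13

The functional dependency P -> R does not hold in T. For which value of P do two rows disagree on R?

P21

P=P21: 3 rows → R takes values {Q36, Q13} — violation
P=P47: 3 rows → R = Q79, Q79, Q79 ✓
P=P26: 3 rows → R = Q66, Q66, Q66 ✓
P=P86: 3 rows → R = Q36, Q36, Q36 ✓
The only P value with inconsistent R is P=P21.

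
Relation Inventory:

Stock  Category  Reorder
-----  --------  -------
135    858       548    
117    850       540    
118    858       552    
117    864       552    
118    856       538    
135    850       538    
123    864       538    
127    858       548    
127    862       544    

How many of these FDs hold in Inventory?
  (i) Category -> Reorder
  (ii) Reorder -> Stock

0

(i) Category -> Reorder: Category=858: 3 rows → Reorder takes values {548, 552} — violation; Category=850: 2 rows → Reorder takes values {540, 538} — violation; Category=864: 2 rows → Reorder takes values {552, 538} — violation — fails.
(ii) Reorder -> Stock: Reorder=548: 2 rows → Stock takes values {135, 127} — violation; Reorder=552: 2 rows → Stock takes values {118, 117} — violation; Reorder=538: 3 rows → Stock takes values {118, 135, 123} — violation — fails.
None of the 2 dependencies hold.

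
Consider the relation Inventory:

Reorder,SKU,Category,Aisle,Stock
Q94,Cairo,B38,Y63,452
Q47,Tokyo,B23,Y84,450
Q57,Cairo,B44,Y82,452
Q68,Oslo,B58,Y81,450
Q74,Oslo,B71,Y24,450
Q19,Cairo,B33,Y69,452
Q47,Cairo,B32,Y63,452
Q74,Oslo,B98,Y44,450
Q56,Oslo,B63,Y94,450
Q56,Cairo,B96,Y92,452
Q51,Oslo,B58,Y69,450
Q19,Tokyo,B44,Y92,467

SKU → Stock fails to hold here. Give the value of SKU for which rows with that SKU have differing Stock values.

SKU=Cairo: 5 rows → Stock = 452, 452, 452, 452, 452 ✓
SKU=Tokyo: 2 rows → Stock takes values {450, 467} — violation
SKU=Oslo: 5 rows → Stock = 450, 450, 450, 450, 450 ✓
The only SKU value with inconsistent Stock is SKU=Tokyo.

Tokyo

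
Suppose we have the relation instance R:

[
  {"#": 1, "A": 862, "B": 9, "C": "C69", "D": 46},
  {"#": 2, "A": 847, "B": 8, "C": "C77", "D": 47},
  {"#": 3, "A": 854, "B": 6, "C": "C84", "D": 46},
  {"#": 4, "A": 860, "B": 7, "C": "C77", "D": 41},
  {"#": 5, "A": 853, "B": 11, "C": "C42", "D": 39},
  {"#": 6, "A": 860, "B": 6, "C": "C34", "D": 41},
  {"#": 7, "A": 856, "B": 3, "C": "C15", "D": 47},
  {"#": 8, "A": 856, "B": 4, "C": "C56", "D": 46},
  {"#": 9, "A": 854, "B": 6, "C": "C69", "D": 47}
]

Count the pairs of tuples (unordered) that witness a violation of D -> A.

D=46: violating pairs (1,3), (1,8), (3,8) — 3 pairs.
D=47: violating pairs (2,7), (2,9), (7,9) — 3 pairs.
D=41: all 2 rows agree on A — 0 pairs.

6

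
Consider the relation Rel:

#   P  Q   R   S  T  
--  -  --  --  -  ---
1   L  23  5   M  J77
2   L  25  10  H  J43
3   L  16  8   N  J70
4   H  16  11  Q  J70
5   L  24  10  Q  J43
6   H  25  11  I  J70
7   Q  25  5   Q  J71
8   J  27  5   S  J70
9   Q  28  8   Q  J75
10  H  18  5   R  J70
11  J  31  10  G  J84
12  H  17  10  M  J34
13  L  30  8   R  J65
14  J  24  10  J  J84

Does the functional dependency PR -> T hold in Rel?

(P=L, R=5): row 1 → T = J77 ✓
(P=L, R=10): rows 2, 5 → T = J43, J43 ✓
(P=L, R=8): rows 3, 13 → T takes values {J70, J65} — violation
(P=H, R=11): rows 4, 6 → T = J70, J70 ✓
(P=Q, R=5): row 7 → T = J71 ✓
(P=J, R=5): row 8 → T = J70 ✓
(P=Q, R=8): row 9 → T = J75 ✓
(P=H, R=5): row 10 → T = J70 ✓
(P=J, R=10): rows 11, 14 → T = J84, J84 ✓
(P=H, R=10): row 12 → T = J34 ✓
Two rows agree on PR but differ on T, so PR -> T does not hold.

No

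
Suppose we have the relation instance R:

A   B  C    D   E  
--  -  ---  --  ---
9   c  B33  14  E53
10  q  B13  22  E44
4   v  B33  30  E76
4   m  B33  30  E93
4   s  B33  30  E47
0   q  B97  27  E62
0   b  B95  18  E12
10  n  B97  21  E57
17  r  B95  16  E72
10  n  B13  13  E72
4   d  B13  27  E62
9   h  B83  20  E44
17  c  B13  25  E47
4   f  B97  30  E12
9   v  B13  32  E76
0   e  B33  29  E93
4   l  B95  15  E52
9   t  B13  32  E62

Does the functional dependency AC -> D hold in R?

No

(A=9, C=B33): 1 row → D = 14 ✓
(A=10, C=B13): 2 rows → D takes values {22, 13} — violation
(A=4, C=B33): 3 rows → D = 30, 30, 30 ✓
(A=0, C=B97): 1 row → D = 27 ✓
(A=0, C=B95): 1 row → D = 18 ✓
(A=10, C=B97): 1 row → D = 21 ✓
(A=17, C=B95): 1 row → D = 16 ✓
(A=4, C=B13): 1 row → D = 27 ✓
(A=9, C=B83): 1 row → D = 20 ✓
(A=17, C=B13): 1 row → D = 25 ✓
(A=4, C=B97): 1 row → D = 30 ✓
(A=9, C=B13): 2 rows → D = 32, 32 ✓
(A=0, C=B33): 1 row → D = 29 ✓
(A=4, C=B95): 1 row → D = 15 ✓
Two rows agree on AC but differ on D, so AC -> D does not hold.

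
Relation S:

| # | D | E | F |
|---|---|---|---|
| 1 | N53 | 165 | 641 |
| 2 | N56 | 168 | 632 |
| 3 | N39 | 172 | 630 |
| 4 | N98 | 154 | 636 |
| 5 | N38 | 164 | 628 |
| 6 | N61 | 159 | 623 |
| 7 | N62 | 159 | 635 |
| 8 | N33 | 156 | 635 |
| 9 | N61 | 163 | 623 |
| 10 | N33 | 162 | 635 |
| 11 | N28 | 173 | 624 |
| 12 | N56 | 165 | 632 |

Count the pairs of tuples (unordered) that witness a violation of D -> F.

D=N56: all 2 rows agree on F — 0 pairs.
D=N61: all 2 rows agree on F — 0 pairs.
D=N33: all 2 rows agree on F — 0 pairs.

0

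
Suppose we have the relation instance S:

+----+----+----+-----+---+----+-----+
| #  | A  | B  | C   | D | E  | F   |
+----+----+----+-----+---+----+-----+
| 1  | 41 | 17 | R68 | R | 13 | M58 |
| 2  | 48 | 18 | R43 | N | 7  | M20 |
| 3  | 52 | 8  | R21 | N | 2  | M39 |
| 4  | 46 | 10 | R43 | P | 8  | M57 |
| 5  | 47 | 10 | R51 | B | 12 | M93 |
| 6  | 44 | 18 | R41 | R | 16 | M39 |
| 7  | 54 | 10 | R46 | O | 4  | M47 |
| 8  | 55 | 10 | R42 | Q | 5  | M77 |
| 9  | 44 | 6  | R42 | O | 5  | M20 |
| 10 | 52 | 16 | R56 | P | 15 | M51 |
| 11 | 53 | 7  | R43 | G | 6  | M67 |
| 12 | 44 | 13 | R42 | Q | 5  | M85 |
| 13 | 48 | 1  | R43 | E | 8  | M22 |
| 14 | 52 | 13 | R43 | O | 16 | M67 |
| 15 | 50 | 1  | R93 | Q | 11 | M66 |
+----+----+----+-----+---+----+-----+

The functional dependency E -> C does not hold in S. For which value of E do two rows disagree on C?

E=13: row 1 → C = R68 ✓
E=7: row 2 → C = R43 ✓
E=2: row 3 → C = R21 ✓
E=8: rows 4, 13 → C = R43, R43 ✓
E=12: row 5 → C = R51 ✓
E=16: rows 6, 14 → C takes values {R41, R43} — violation
E=4: row 7 → C = R46 ✓
E=5: rows 8, 9, 12 → C = R42, R42, R42 ✓
E=15: row 10 → C = R56 ✓
E=6: row 11 → C = R43 ✓
E=11: row 15 → C = R93 ✓
The only E value with inconsistent C is E=16.

16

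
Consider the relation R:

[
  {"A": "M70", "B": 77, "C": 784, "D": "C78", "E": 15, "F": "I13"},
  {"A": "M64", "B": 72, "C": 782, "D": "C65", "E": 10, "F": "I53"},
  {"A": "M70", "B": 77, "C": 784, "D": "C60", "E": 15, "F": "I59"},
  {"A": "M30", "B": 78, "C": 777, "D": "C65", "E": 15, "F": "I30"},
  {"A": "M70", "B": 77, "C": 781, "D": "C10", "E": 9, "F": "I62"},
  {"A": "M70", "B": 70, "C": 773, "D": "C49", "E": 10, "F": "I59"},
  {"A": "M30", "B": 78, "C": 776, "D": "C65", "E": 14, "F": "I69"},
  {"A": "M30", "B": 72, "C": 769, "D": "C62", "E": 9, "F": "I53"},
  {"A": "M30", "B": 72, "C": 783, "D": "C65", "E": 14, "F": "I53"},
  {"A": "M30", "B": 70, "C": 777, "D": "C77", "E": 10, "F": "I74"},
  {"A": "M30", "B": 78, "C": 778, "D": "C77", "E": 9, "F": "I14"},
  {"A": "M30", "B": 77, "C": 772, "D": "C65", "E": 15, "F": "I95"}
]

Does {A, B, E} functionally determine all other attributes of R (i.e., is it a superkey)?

Two distinct rows share (A=M70, B=77, E=15), so {A, B, E} does not determine every attribute — not a superkey.

No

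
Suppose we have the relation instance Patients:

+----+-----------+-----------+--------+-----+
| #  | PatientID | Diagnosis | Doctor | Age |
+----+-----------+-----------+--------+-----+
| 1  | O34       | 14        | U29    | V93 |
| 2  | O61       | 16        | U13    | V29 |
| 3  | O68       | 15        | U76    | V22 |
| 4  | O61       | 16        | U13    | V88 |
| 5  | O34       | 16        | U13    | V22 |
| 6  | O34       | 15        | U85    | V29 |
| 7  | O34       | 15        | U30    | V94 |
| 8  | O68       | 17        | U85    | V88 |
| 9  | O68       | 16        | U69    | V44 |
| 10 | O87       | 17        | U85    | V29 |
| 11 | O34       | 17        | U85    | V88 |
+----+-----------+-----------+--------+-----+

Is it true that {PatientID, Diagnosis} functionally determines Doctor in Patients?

(PatientID=O34, Diagnosis=14): row 1 → Doctor = U29 ✓
(PatientID=O61, Diagnosis=16): rows 2, 4 → Doctor = U13, U13 ✓
(PatientID=O68, Diagnosis=15): row 3 → Doctor = U76 ✓
(PatientID=O34, Diagnosis=16): row 5 → Doctor = U13 ✓
(PatientID=O34, Diagnosis=15): rows 6, 7 → Doctor takes values {U85, U30} — violation
(PatientID=O68, Diagnosis=17): row 8 → Doctor = U85 ✓
(PatientID=O68, Diagnosis=16): row 9 → Doctor = U69 ✓
(PatientID=O87, Diagnosis=17): row 10 → Doctor = U85 ✓
(PatientID=O34, Diagnosis=17): row 11 → Doctor = U85 ✓
Two rows agree on {PatientID, Diagnosis} but differ on Doctor, so {PatientID, Diagnosis} -> Doctor does not hold.

No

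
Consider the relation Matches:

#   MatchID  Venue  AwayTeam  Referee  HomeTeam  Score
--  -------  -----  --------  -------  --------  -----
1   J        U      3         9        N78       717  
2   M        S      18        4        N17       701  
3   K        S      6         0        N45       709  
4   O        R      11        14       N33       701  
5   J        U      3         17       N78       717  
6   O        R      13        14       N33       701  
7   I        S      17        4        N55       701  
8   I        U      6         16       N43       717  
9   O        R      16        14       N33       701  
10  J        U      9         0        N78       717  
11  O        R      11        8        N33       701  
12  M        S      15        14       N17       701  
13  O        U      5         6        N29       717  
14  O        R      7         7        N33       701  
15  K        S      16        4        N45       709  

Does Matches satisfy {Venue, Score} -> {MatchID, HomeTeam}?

(Venue=U, Score=717): rows 1, 5, 8, 10, 13 → {MatchID,HomeTeam} takes values {(J, N78), (I, N43), (O, N29)} — violation
(Venue=S, Score=701): rows 2, 7, 12 → {MatchID,HomeTeam} takes values {(M, N17), (I, N55)} — violation
(Venue=S, Score=709): rows 3, 15 → {MatchID,HomeTeam} = (K, N45), (K, N45) ✓
(Venue=R, Score=701): rows 4, 6, 9, 11, 14 → {MatchID,HomeTeam} = (O, N33), (O, N33), (O, N33), (O, N33), (O, N33) ✓
Two rows agree on {Venue, Score} but differ on {MatchID, HomeTeam}, so {Venue, Score} -> {MatchID, HomeTeam} does not hold.

No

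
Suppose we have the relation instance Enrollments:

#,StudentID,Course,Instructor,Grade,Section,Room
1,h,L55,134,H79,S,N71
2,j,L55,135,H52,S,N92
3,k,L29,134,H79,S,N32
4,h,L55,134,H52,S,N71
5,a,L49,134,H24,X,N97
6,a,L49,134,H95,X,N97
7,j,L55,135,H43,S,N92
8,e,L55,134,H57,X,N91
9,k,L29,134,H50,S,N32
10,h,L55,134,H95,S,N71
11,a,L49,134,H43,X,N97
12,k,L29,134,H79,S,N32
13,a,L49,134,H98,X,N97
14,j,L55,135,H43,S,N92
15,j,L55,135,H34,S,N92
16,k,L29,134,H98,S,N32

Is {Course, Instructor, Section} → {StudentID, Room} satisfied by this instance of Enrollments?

Yes

(Course=L55, Instructor=134, Section=S): rows 1, 4, 10 → {StudentID,Room} = (h, N71), (h, N71), (h, N71) ✓
(Course=L55, Instructor=135, Section=S): rows 2, 7, 14, 15 → {StudentID,Room} = (j, N92), (j, N92), (j, N92), (j, N92) ✓
(Course=L29, Instructor=134, Section=S): rows 3, 9, 12, 16 → {StudentID,Room} = (k, N32), (k, N32), (k, N32), (k, N32) ✓
(Course=L49, Instructor=134, Section=X): rows 5, 6, 11, 13 → {StudentID,Room} = (a, N97), (a, N97), (a, N97), (a, N97) ✓
(Course=L55, Instructor=134, Section=X): row 8 → {StudentID,Room} = (e, N91) ✓
Every {Course, Instructor, Section} value is associated with a single {StudentID, Room} value, so {Course, Instructor, Section} → {StudentID, Room} holds.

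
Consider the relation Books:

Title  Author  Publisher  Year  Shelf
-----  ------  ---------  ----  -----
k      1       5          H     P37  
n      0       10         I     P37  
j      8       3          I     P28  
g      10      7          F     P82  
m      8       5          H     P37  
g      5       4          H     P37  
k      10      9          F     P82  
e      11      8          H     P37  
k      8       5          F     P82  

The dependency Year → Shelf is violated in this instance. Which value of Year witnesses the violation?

Year=H: 4 rows → Shelf = P37, P37, P37, P37 ✓
Year=I: 2 rows → Shelf takes values {P37, P28} — violation
Year=F: 3 rows → Shelf = P82, P82, P82 ✓
The only Year value with inconsistent Shelf is Year=I.

I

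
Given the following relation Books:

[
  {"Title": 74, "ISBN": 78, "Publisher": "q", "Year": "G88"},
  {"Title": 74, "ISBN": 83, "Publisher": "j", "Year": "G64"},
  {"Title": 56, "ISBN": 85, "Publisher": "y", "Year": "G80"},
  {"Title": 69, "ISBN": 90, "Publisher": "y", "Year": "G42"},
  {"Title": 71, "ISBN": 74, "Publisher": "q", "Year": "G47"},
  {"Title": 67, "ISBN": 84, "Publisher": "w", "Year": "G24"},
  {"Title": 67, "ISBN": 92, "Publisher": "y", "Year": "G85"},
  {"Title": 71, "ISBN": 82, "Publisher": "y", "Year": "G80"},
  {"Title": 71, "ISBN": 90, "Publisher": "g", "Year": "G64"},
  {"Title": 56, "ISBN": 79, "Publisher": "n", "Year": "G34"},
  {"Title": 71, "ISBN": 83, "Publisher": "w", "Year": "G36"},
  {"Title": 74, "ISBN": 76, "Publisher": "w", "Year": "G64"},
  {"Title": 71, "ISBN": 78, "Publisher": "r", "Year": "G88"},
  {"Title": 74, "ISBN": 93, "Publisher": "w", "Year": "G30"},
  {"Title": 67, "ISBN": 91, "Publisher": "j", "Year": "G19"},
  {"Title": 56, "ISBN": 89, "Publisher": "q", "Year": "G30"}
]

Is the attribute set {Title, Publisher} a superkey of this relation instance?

Two distinct rows share (Title=74, Publisher=w), so {Title, Publisher} does not determine every attribute — not a superkey.

No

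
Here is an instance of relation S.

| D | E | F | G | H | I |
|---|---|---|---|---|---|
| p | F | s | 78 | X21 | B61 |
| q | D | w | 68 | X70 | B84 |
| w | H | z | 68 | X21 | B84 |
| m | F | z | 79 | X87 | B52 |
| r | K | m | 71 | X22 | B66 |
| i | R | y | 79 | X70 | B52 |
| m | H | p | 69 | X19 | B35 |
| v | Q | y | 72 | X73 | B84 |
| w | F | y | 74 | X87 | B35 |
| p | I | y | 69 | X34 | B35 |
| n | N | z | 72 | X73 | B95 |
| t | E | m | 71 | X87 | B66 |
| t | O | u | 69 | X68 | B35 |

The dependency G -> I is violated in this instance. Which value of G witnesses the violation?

72

G=78: 1 row → I = B61 ✓
G=68: 2 rows → I = B84, B84 ✓
G=79: 2 rows → I = B52, B52 ✓
G=71: 2 rows → I = B66, B66 ✓
G=69: 3 rows → I = B35, B35, B35 ✓
G=72: 2 rows → I takes values {B84, B95} — violation
G=74: 1 row → I = B35 ✓
The only G value with inconsistent I is G=72.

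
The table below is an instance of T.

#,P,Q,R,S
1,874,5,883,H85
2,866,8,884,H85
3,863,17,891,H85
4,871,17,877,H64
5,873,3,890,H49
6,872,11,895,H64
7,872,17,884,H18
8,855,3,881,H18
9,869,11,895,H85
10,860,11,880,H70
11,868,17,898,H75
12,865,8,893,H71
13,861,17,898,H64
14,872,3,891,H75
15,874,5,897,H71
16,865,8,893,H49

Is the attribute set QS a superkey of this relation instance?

Rows 4 and 13 have the same QS value (Q=17, S=H64) but are distinct tuples, so QS does not determine every attribute — not a superkey.

No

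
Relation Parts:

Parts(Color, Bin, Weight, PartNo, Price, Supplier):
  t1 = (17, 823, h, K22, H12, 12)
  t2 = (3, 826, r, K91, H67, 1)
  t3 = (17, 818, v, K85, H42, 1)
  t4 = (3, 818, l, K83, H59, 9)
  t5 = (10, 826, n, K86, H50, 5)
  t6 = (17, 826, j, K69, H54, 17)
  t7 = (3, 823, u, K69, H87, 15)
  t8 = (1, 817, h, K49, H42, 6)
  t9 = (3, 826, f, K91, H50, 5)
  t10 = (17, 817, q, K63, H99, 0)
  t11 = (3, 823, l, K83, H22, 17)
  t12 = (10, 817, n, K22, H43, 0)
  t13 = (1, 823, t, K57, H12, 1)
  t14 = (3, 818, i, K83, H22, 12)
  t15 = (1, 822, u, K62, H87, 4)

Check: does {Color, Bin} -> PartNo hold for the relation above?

(Color=17, Bin=823): row 1 → PartNo = K22 ✓
(Color=3, Bin=826): rows 2, 9 → PartNo = K91, K91 ✓
(Color=17, Bin=818): row 3 → PartNo = K85 ✓
(Color=3, Bin=818): rows 4, 14 → PartNo = K83, K83 ✓
(Color=10, Bin=826): row 5 → PartNo = K86 ✓
(Color=17, Bin=826): row 6 → PartNo = K69 ✓
(Color=3, Bin=823): rows 7, 11 → PartNo takes values {K69, K83} — violation
(Color=1, Bin=817): row 8 → PartNo = K49 ✓
(Color=17, Bin=817): row 10 → PartNo = K63 ✓
(Color=10, Bin=817): row 12 → PartNo = K22 ✓
(Color=1, Bin=823): row 13 → PartNo = K57 ✓
(Color=1, Bin=822): row 15 → PartNo = K62 ✓
Two rows agree on {Color, Bin} but differ on PartNo, so {Color, Bin} -> PartNo does not hold.

No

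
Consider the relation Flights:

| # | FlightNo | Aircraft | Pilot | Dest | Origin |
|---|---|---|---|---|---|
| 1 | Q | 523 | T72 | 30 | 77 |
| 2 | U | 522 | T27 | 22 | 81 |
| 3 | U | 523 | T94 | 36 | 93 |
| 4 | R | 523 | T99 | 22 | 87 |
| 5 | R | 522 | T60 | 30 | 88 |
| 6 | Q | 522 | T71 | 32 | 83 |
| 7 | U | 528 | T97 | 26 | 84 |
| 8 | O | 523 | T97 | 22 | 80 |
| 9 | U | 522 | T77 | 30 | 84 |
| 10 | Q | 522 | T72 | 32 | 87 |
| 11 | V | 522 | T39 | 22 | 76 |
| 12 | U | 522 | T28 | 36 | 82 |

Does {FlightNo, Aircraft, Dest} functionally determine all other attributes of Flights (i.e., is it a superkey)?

No

Rows 6 and 10 have the same {FlightNo, Aircraft, Dest} value (FlightNo=Q, Aircraft=522, Dest=32) but are distinct tuples, so {FlightNo, Aircraft, Dest} does not determine every attribute — not a superkey.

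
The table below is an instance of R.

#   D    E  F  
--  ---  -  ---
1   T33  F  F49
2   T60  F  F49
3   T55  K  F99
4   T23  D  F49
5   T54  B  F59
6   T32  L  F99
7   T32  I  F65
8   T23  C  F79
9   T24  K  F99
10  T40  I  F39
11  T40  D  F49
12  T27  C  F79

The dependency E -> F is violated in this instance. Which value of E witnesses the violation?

E=F: rows 1, 2 → F = F49, F49 ✓
E=K: rows 3, 9 → F = F99, F99 ✓
E=D: rows 4, 11 → F = F49, F49 ✓
E=B: row 5 → F = F59 ✓
E=L: row 6 → F = F99 ✓
E=I: rows 7, 10 → F takes values {F65, F39} — violation
E=C: rows 8, 12 → F = F79, F79 ✓
The only E value with inconsistent F is E=I.

I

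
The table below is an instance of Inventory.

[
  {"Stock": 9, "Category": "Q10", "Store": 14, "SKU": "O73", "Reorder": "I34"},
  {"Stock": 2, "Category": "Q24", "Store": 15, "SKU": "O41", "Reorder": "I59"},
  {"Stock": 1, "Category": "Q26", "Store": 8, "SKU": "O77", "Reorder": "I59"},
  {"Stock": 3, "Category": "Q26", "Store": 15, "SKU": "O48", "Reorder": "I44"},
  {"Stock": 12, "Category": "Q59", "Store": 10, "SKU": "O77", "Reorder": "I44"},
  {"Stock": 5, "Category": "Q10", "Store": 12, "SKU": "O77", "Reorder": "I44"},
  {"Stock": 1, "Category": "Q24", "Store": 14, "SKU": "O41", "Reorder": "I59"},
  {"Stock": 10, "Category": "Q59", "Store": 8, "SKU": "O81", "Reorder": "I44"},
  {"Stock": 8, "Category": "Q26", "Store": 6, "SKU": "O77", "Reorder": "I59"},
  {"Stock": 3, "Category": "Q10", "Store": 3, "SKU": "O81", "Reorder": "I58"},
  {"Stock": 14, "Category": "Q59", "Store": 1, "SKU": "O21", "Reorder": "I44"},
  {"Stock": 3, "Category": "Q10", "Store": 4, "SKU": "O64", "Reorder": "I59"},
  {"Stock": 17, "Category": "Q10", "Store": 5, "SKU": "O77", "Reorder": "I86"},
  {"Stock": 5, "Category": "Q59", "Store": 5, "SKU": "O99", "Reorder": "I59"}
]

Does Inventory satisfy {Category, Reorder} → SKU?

No

(Category=Q10, Reorder=I34): 1 row → SKU = O73 ✓
(Category=Q24, Reorder=I59): 2 rows → SKU = O41, O41 ✓
(Category=Q26, Reorder=I59): 2 rows → SKU = O77, O77 ✓
(Category=Q26, Reorder=I44): 1 row → SKU = O48 ✓
(Category=Q59, Reorder=I44): 3 rows → SKU takes values {O77, O81, O21} — violation
(Category=Q10, Reorder=I44): 1 row → SKU = O77 ✓
(Category=Q10, Reorder=I58): 1 row → SKU = O81 ✓
(Category=Q10, Reorder=I59): 1 row → SKU = O64 ✓
(Category=Q10, Reorder=I86): 1 row → SKU = O77 ✓
(Category=Q59, Reorder=I59): 1 row → SKU = O99 ✓
Two rows agree on {Category, Reorder} but differ on SKU, so {Category, Reorder} → SKU does not hold.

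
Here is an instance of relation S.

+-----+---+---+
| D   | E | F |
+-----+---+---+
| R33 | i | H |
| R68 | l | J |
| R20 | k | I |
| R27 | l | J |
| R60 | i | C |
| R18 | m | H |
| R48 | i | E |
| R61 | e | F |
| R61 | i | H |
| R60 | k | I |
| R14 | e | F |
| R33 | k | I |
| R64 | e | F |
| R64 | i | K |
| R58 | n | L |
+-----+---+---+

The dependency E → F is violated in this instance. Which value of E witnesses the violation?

E=i: 5 rows → F takes values {H, C, E, K} — violation
E=l: 2 rows → F = J, J ✓
E=k: 3 rows → F = I, I, I ✓
E=m: 1 row → F = H ✓
E=e: 3 rows → F = F, F, F ✓
E=n: 1 row → F = L ✓
The only E value with inconsistent F is E=i.

i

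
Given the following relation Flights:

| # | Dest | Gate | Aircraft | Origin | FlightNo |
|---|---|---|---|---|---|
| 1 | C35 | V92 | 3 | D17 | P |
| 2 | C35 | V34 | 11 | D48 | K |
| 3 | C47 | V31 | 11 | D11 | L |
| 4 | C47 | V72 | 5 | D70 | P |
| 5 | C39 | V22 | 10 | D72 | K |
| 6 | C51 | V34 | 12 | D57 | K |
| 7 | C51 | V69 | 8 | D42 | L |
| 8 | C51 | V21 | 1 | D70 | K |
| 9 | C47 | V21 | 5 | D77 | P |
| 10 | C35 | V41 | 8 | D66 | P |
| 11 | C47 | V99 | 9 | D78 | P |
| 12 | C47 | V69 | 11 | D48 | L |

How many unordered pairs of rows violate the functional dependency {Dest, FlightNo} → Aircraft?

4

(Dest=C35, FlightNo=P): violating pairs (1,10) — 1 pair.
(Dest=C47, FlightNo=L): all 2 rows agree on Aircraft — 0 pairs.
(Dest=C47, FlightNo=P): violating pairs (4,11), (9,11) — 2 pairs.
(Dest=C51, FlightNo=K): violating pairs (6,8) — 1 pair.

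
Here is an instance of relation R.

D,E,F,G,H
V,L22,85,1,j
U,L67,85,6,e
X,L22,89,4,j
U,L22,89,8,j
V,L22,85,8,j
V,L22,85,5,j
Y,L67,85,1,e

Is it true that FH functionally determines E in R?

Yes

(F=85, H=j): 3 rows → E = L22, L22, L22 ✓
(F=85, H=e): 2 rows → E = L67, L67 ✓
(F=89, H=j): 2 rows → E = L22, L22 ✓
Every FH value is associated with a single E value, so FH -> E holds.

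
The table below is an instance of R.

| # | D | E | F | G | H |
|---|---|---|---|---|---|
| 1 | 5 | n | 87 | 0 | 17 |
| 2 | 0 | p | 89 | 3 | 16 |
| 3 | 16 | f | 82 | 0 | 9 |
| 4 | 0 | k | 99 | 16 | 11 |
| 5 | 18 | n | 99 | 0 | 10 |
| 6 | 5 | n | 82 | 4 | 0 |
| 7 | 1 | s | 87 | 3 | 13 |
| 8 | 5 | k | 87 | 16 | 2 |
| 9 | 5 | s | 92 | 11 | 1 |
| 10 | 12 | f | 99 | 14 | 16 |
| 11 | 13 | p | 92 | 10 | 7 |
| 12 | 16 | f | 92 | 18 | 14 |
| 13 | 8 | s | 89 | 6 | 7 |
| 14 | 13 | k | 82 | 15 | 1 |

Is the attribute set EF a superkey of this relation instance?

All 14 rows have distinct EF values, so EF → (all attributes) holds and EF is a superkey.

Yes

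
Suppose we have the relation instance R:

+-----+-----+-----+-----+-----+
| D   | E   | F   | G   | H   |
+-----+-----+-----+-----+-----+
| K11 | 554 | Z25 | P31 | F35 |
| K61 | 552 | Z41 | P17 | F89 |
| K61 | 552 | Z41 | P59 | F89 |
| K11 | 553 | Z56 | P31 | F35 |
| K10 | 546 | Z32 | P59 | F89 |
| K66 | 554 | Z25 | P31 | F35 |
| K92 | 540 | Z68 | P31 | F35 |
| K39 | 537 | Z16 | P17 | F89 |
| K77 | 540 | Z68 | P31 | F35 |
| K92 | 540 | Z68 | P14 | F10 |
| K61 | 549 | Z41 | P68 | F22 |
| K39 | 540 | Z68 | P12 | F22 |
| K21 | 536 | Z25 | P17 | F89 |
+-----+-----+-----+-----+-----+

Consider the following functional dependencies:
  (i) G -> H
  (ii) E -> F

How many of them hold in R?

(i) G -> H: every LHS value maps to a single RHS value — holds.
(ii) E -> F: every LHS value maps to a single RHS value — holds.
2 of the 2 dependencies hold.

2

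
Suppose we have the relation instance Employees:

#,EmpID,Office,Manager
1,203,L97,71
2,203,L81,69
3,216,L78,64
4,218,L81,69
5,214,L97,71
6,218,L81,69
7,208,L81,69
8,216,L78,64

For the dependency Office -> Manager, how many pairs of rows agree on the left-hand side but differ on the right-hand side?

0

Office=L97: all 2 rows agree on Manager — 0 pairs.
Office=L81: all 4 rows agree on Manager — 0 pairs.
Office=L78: all 2 rows agree on Manager — 0 pairs.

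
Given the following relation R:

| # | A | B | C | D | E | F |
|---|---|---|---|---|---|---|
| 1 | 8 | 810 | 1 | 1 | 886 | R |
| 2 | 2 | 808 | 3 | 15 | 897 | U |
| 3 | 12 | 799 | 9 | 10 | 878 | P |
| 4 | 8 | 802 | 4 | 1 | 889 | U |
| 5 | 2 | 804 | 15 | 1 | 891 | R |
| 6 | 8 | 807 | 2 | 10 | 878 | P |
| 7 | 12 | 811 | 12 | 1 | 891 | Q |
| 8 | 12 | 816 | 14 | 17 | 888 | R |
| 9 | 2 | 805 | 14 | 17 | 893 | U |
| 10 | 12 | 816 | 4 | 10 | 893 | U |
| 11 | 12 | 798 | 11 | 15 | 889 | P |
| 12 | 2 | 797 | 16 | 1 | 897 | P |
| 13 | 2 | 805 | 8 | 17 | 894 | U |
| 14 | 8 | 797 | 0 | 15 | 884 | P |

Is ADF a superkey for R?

No

Rows 9 and 13 have the same ADF value (A=2, D=17, F=U) but are distinct tuples, so ADF does not determine every attribute — not a superkey.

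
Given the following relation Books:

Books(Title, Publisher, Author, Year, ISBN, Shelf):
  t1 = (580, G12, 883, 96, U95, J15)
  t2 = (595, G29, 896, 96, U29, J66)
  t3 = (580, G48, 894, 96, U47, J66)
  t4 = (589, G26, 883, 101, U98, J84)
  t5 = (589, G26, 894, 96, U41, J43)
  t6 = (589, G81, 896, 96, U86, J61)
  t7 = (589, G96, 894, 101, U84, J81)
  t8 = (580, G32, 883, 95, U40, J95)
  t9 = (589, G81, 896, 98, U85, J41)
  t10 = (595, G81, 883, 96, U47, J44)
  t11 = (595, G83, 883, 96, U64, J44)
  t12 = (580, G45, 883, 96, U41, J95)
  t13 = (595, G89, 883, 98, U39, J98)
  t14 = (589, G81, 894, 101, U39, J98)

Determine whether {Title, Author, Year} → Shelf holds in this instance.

No

(Title=580, Author=883, Year=96): rows 1, 12 → Shelf takes values {J15, J95} — violation
(Title=595, Author=896, Year=96): row 2 → Shelf = J66 ✓
(Title=580, Author=894, Year=96): row 3 → Shelf = J66 ✓
(Title=589, Author=883, Year=101): row 4 → Shelf = J84 ✓
(Title=589, Author=894, Year=96): row 5 → Shelf = J43 ✓
(Title=589, Author=896, Year=96): row 6 → Shelf = J61 ✓
(Title=589, Author=894, Year=101): rows 7, 14 → Shelf takes values {J81, J98} — violation
(Title=580, Author=883, Year=95): row 8 → Shelf = J95 ✓
(Title=589, Author=896, Year=98): row 9 → Shelf = J41 ✓
(Title=595, Author=883, Year=96): rows 10, 11 → Shelf = J44, J44 ✓
(Title=595, Author=883, Year=98): row 13 → Shelf = J98 ✓
Two rows agree on {Title, Author, Year} but differ on Shelf, so {Title, Author, Year} → Shelf does not hold.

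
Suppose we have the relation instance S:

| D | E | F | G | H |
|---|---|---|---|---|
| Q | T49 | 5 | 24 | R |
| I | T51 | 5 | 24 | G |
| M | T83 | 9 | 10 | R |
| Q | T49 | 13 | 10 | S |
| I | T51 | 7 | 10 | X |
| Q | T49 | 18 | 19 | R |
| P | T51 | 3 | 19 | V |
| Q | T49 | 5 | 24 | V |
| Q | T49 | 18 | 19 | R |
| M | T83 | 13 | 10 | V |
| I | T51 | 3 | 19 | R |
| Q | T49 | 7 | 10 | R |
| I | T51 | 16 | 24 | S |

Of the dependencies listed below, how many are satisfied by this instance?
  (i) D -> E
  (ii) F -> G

(i) D -> E: every LHS value maps to a single RHS value — holds.
(ii) F -> G: every LHS value maps to a single RHS value — holds.
2 of the 2 dependencies hold.

2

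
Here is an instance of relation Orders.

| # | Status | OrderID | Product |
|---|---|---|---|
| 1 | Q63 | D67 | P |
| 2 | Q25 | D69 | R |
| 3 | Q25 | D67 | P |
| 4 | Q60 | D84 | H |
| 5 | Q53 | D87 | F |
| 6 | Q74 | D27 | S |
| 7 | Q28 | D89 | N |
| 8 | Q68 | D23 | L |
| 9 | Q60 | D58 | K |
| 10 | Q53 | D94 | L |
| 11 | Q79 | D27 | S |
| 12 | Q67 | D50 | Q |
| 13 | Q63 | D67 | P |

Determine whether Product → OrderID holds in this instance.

Product=P: rows 1, 3, 13 → OrderID = D67, D67, D67 ✓
Product=R: row 2 → OrderID = D69 ✓
Product=H: row 4 → OrderID = D84 ✓
Product=F: row 5 → OrderID = D87 ✓
Product=S: rows 6, 11 → OrderID = D27, D27 ✓
Product=N: row 7 → OrderID = D89 ✓
Product=L: rows 8, 10 → OrderID takes values {D23, D94} — violation
Product=K: row 9 → OrderID = D58 ✓
Product=Q: row 12 → OrderID = D50 ✓
Two rows agree on Product but differ on OrderID, so Product → OrderID does not hold.

No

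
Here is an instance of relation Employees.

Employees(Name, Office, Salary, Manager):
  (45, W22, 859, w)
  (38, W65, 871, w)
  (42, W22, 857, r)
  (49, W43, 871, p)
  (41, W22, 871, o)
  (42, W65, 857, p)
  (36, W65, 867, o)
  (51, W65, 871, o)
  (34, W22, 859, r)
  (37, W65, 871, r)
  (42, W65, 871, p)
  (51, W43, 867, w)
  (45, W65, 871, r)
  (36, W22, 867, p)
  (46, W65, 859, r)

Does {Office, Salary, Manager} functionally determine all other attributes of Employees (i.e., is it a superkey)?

No

Two distinct rows share (Office=W65, Salary=871, Manager=r), so {Office, Salary, Manager} does not determine every attribute — not a superkey.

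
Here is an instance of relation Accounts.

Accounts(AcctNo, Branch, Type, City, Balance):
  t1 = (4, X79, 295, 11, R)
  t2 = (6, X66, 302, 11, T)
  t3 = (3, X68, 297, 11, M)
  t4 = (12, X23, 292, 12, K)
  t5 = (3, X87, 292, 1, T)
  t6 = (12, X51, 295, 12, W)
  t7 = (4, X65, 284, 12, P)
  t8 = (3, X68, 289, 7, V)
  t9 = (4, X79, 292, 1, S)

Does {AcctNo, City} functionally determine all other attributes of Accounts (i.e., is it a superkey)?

Rows 4 and 6 have the same {AcctNo, City} value (AcctNo=12, City=12) but are distinct tuples, so {AcctNo, City} does not determine every attribute — not a superkey.

No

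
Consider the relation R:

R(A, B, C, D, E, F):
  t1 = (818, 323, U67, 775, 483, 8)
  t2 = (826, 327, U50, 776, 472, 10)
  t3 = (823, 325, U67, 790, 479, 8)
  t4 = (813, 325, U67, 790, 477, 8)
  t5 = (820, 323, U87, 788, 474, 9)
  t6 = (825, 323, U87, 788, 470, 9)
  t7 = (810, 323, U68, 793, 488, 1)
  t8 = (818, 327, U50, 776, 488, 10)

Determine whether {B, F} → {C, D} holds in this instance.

(B=323, F=8): row 1 → {C,D} = (U67, 775) ✓
(B=327, F=10): rows 2, 8 → {C,D} = (U50, 776), (U50, 776) ✓
(B=325, F=8): rows 3, 4 → {C,D} = (U67, 790), (U67, 790) ✓
(B=323, F=9): rows 5, 6 → {C,D} = (U87, 788), (U87, 788) ✓
(B=323, F=1): row 7 → {C,D} = (U68, 793) ✓
Every {B, F} value is associated with a single {C, D} value, so {B, F} → {C, D} holds.

Yes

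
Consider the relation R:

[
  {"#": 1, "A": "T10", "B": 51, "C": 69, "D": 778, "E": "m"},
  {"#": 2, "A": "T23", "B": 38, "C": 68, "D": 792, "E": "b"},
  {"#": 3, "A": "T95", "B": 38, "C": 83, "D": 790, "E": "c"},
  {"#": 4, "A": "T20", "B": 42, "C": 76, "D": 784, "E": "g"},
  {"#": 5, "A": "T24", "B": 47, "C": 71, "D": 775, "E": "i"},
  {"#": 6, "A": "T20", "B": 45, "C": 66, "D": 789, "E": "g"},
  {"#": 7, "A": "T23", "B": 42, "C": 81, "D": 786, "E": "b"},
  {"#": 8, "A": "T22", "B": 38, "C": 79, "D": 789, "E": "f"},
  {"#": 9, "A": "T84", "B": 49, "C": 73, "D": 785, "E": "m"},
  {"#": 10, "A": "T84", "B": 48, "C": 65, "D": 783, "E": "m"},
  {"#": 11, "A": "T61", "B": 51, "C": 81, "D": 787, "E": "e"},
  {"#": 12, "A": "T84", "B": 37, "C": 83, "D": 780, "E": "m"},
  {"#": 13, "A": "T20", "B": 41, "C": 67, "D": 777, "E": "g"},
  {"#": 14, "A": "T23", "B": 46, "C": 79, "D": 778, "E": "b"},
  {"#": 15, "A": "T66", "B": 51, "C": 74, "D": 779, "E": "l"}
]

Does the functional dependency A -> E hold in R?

A=T10: row 1 → E = m ✓
A=T23: rows 2, 7, 14 → E = b, b, b ✓
A=T95: row 3 → E = c ✓
A=T20: rows 4, 6, 13 → E = g, g, g ✓
A=T24: row 5 → E = i ✓
A=T22: row 8 → E = f ✓
A=T84: rows 9, 10, 12 → E = m, m, m ✓
A=T61: row 11 → E = e ✓
A=T66: row 15 → E = l ✓
Every A value is associated with a single E value, so A -> E holds.

Yes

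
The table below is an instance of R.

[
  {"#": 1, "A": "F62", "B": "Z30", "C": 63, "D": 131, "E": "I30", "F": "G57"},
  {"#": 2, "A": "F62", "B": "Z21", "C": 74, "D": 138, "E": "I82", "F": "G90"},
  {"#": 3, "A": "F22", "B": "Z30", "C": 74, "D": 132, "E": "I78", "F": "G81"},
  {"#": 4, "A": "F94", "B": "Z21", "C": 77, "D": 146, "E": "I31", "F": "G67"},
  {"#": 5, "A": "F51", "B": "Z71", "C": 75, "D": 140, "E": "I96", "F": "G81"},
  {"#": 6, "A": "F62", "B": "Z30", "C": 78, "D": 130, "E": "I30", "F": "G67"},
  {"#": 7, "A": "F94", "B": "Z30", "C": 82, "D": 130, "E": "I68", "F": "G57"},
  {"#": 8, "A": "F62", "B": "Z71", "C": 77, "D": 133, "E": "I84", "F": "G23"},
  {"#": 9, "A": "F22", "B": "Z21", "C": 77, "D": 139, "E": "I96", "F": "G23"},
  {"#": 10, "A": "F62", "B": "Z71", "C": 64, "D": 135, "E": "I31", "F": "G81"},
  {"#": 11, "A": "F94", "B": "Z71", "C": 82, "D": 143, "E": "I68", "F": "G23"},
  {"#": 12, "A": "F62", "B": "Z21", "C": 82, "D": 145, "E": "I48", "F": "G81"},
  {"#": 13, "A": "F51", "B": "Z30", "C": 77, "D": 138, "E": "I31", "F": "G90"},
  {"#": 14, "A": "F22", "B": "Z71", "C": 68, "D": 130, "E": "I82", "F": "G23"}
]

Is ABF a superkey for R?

Yes

All 14 rows have distinct ABF values, so ABF → (all attributes) holds and ABF is a superkey.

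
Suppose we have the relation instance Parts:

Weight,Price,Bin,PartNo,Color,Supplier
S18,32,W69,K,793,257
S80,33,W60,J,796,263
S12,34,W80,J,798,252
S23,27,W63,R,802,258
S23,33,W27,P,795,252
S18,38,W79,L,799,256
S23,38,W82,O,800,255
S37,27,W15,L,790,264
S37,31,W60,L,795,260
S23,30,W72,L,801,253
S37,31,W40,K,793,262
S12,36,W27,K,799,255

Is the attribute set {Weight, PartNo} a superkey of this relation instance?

No

Two distinct rows share (Weight=S37, PartNo=L), so {Weight, PartNo} does not determine every attribute — not a superkey.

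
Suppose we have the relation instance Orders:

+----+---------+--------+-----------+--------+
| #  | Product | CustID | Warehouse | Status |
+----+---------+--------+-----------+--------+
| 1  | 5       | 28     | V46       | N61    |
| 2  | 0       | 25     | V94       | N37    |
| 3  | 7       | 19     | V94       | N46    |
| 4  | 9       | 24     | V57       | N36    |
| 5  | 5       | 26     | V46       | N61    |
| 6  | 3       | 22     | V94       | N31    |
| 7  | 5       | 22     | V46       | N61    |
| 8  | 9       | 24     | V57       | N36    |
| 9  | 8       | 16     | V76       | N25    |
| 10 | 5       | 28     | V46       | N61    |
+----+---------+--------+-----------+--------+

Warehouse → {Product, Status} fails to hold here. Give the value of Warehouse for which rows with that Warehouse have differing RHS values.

Warehouse=V46: rows 1, 5, 7, 10 → {Product,Status} = (5, N61), (5, N61), (5, N61), (5, N61) ✓
Warehouse=V94: rows 2, 3, 6 → {Product,Status} takes values {(0, N37), (7, N46), (3, N31)} — violation
Warehouse=V57: rows 4, 8 → {Product,Status} = (9, N36), (9, N36) ✓
Warehouse=V76: row 9 → {Product,Status} = (8, N25) ✓
The only Warehouse value with inconsistent RHS is Warehouse=V94.

V94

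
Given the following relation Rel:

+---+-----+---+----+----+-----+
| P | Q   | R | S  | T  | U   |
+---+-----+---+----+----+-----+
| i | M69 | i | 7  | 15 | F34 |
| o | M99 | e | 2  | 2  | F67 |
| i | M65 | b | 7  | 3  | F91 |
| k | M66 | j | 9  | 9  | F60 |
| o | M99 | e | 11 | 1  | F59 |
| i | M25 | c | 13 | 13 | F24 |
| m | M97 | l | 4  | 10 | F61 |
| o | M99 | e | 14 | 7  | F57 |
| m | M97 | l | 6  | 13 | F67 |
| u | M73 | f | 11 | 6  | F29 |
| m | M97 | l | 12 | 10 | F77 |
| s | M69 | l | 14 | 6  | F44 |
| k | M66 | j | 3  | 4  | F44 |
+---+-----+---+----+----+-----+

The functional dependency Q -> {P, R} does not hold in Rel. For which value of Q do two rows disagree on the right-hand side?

M69

Q=M69: 2 rows → {P,R} takes values {(i, i), (s, l)} — violation
Q=M99: 3 rows → {P,R} = (o, e), (o, e), (o, e) ✓
Q=M65: 1 row → {P,R} = (i, b) ✓
Q=M66: 2 rows → {P,R} = (k, j), (k, j) ✓
Q=M25: 1 row → {P,R} = (i, c) ✓
Q=M97: 3 rows → {P,R} = (m, l), (m, l), (m, l) ✓
Q=M73: 1 row → {P,R} = (u, f) ✓
The only Q value with inconsistent RHS is Q=M69.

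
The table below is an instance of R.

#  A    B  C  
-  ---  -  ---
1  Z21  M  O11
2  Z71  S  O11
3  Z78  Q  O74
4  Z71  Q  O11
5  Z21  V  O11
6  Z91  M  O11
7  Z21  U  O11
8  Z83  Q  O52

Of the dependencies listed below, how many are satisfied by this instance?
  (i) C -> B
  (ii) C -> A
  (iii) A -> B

(i) C -> B: C=O11: rows 1, 2, 4, 5, 6, 7 → B takes values {M, S, Q, V, U} — violation — fails.
(ii) C -> A: C=O11: rows 1, 2, 4, 5, 6, 7 → A takes values {Z21, Z71, Z91} — violation — fails.
(iii) A -> B: A=Z21: rows 1, 5, 7 → B takes values {M, V, U} — violation; A=Z71: rows 2, 4 → B takes values {S, Q} — violation — fails.
None of the 3 dependencies hold.

0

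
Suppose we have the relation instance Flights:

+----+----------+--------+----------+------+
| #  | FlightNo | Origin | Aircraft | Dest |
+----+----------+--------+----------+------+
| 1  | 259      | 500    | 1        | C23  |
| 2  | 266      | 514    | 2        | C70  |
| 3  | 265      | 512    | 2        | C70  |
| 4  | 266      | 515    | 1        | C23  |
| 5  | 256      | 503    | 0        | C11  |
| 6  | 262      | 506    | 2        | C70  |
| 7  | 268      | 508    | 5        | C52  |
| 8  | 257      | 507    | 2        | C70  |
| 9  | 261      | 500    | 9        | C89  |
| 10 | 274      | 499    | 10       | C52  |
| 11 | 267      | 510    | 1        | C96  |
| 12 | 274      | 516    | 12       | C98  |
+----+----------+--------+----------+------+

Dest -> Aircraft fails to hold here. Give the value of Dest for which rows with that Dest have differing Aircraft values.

C52

Dest=C23: rows 1, 4 → Aircraft = 1, 1 ✓
Dest=C70: rows 2, 3, 6, 8 → Aircraft = 2, 2, 2, 2 ✓
Dest=C11: row 5 → Aircraft = 0 ✓
Dest=C52: rows 7, 10 → Aircraft takes values {5, 10} — violation
Dest=C89: row 9 → Aircraft = 9 ✓
Dest=C96: row 11 → Aircraft = 1 ✓
Dest=C98: row 12 → Aircraft = 12 ✓
The only Dest value with inconsistent Aircraft is Dest=C52.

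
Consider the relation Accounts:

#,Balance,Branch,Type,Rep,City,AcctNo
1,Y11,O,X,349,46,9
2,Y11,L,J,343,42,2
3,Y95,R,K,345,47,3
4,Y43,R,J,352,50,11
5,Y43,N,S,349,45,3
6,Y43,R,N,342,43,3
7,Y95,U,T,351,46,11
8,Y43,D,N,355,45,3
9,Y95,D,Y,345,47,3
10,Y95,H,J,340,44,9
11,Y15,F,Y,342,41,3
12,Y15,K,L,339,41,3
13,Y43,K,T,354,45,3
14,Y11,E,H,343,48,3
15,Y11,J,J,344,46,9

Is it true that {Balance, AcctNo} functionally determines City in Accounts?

No

(Balance=Y11, AcctNo=9): rows 1, 15 → City = 46, 46 ✓
(Balance=Y11, AcctNo=2): row 2 → City = 42 ✓
(Balance=Y95, AcctNo=3): rows 3, 9 → City = 47, 47 ✓
(Balance=Y43, AcctNo=11): row 4 → City = 50 ✓
(Balance=Y43, AcctNo=3): rows 5, 6, 8, 13 → City takes values {45, 43} — violation
(Balance=Y95, AcctNo=11): row 7 → City = 46 ✓
(Balance=Y95, AcctNo=9): row 10 → City = 44 ✓
(Balance=Y15, AcctNo=3): rows 11, 12 → City = 41, 41 ✓
(Balance=Y11, AcctNo=3): row 14 → City = 48 ✓
Two rows agree on {Balance, AcctNo} but differ on City, so {Balance, AcctNo} → City does not hold.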